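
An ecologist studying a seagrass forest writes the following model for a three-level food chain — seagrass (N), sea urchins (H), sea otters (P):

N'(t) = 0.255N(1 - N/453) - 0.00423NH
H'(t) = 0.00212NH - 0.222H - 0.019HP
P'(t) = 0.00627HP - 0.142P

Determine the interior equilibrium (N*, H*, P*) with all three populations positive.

N* ≈ 283, H* ≈ 22.6, P* ≈ 19.9

From dP/dt = 0: 0.00627H* = 0.142, so H* = 22.6.
From dN/dt = 0: 0.255(1 - N*/453) = 0.00423·22.6, giving N* = 453·(1 - 0.376) = 283.
From dH/dt = 0: 0.00212·283 - 0.222 = 0.019P*, so P* = 0.378/0.019 = 19.9.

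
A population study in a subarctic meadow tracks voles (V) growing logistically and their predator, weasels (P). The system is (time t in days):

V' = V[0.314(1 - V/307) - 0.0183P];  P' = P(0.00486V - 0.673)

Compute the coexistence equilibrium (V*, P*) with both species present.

V* ≈ 138, P* ≈ 9.42

From dP/dt = 0 with P > 0: 0.00486V* = 0.673, so V* = 138.
Substitute into dV/dt = 0: 0.314(1 - 138/307) = 0.0183P*.
The bracket is 0.549, giving P* = 0.172/0.0183 = 9.42.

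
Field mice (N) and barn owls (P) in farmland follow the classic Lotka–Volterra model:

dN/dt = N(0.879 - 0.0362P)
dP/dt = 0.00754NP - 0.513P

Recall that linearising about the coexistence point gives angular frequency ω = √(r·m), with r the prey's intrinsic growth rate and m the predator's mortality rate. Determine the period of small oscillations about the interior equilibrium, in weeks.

T ≈ 9.36 weeks

Here r = 0.879 and m = 0.513, so r·m = 0.451.
ω = √0.451 = 0.672 per week, hence T = 2π/ω ≈ 9.36 weeks.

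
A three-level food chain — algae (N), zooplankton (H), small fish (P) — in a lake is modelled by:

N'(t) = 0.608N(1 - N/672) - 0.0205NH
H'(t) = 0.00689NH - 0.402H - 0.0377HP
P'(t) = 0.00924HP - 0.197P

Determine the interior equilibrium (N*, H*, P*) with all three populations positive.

N* ≈ 189, H* ≈ 21.3, P* ≈ 23.9

From dP/dt = 0: 0.00924H* = 0.197, so H* = 21.3.
From dN/dt = 0: 0.608(1 - N*/672) = 0.0205·21.3, giving N* = 672·(1 - 0.719) = 189.
From dH/dt = 0: 0.00689·189 - 0.402 = 0.0377P*, so P* = 0.9/0.0377 = 23.9.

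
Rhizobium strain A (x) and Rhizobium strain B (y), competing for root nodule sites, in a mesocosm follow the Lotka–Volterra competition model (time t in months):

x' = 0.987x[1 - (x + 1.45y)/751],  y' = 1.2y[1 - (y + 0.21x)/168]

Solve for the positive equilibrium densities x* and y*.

x* ≈ 730, y* ≈ 14.8

Setting both brackets to zero gives the nullclines x + 1.45y = 751 and 0.21x + y = 168.
Substituting y = 168 - 0.21x into the first: x(1 - 1.45·0.21) = 751 - 1.45·168.
So x* = 507/0.696 = 730, and then y* = 168 - 0.21·730 = 14.8.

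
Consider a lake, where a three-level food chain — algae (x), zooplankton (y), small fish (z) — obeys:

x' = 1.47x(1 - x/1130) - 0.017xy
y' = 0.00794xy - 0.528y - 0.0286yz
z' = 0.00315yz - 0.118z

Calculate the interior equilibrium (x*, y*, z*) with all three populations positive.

x* ≈ 640, y* ≈ 37.5, z* ≈ 159

From dz/dt = 0: 0.00315y* = 0.118, so y* = 37.5.
From dx/dt = 0: 1.47(1 - x*/1130) = 0.017·37.5, giving x* = 1130·(1 - 0.433) = 640.
From dy/dt = 0: 0.00794·640 - 0.528 = 0.0286z*, so z* = 4.56/0.0286 = 159.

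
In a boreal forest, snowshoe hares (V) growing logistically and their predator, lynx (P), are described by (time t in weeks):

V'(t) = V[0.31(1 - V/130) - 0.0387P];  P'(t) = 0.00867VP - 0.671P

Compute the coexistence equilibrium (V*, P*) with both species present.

V* ≈ 77.4, P* ≈ 3.24

From dP/dt = 0 with P > 0: 0.00867V* = 0.671, so V* = 77.4.
Substitute into dV/dt = 0: 0.31(1 - 77.4/130) = 0.0387P*.
The bracket is 0.405, giving P* = 0.125/0.0387 = 3.24.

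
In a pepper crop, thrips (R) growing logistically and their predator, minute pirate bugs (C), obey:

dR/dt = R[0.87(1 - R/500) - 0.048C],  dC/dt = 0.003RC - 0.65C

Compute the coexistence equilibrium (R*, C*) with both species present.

R* ≈ 217, C* ≈ 10.3

From dC/dt = 0 with C > 0: 0.003R* = 0.65, so R* = 217.
Substitute into dR/dt = 0: 0.87(1 - 217/500) = 0.048C*.
The bracket is 0.567, giving C* = 0.493/0.048 = 10.3.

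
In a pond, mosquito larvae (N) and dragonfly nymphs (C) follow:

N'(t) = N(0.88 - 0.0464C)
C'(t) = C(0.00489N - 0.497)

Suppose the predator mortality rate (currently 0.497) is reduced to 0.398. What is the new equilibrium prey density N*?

N* ≈ 81.4

At the interior fixed point, setting dC/dt = 0 with C > 0 fixes N* = (predator death rate)/(NC coefficient) — independent of the other coefficients.
With the change, N* = 0.398/0.00489 = 81.4; it falls from 102.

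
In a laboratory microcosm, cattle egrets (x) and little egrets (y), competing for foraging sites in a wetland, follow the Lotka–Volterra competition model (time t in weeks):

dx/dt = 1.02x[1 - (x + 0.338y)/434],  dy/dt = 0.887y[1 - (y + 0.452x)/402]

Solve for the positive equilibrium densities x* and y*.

x* ≈ 352, y* ≈ 243

Setting both brackets to zero gives the nullclines x + 0.338y = 434 and 0.452x + y = 402.
Substituting y = 402 - 0.452x into the first: x(1 - 0.338·0.452) = 434 - 0.338·402.
So x* = 298/0.847 = 352, and then y* = 402 - 0.452·352 = 243.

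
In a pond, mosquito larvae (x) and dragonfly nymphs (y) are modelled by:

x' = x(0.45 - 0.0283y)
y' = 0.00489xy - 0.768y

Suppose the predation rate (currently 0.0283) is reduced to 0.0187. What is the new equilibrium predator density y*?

At the interior fixed point, setting dx/dt = 0 with x > 0 fixes y* = (prey growth rate)/(xy coefficient) — independent of the other coefficients.
With the change, y* = 0.45/0.0187 = 24.1; it rises from 15.9.

y* ≈ 24.1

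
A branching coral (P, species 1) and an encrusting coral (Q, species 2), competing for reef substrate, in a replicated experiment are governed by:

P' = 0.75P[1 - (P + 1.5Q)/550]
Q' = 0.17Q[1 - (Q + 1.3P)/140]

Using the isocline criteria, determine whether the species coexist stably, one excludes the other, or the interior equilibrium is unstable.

species 1 excludes species 2

Compare the nullcline intercepts: K1/α12 = 550/1.5 = 367 > K2 = 140; K2/α21 = 140/1.3 = 108 < K1 = 550.
Since the inequalities point opposite ways, species 1 can invade but species 2 cannot.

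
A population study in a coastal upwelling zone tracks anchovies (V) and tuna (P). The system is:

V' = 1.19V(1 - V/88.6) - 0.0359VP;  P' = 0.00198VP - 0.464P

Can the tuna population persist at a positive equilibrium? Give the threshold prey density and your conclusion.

The predator equation gives dP/dt > 0 only when V > 0.464/0.00198 = 234.
Without the predator, V → K = 88.6. Since 88.6 < 234, the predator cannot invade.

Threshold V = 234; K < 234, so no, the predator goes extinct.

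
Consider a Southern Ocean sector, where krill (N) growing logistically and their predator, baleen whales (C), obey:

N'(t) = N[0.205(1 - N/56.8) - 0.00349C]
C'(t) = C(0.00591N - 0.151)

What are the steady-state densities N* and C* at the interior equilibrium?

N* ≈ 25.5, C* ≈ 32.3

From dC/dt = 0 with C > 0: 0.00591N* = 0.151, so N* = 25.5.
Substitute into dN/dt = 0: 0.205(1 - 25.5/56.8) = 0.00349C*.
The bracket is 0.55, giving C* = 0.113/0.00349 = 32.3.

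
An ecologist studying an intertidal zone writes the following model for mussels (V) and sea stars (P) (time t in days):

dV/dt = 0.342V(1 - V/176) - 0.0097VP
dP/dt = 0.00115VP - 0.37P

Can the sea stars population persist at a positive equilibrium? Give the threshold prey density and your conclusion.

The predator equation gives dP/dt > 0 only when V > 0.37/0.00115 = 322.
Without the predator, V → K = 176. Since 176 < 322, the predator cannot invade.

Threshold V = 322; K < 322, so no, the predator goes extinct.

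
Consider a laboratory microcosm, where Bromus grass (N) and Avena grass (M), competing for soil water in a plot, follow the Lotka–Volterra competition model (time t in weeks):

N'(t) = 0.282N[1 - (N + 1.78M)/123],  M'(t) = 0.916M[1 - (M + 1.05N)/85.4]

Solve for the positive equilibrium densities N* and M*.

Setting both brackets to zero gives the nullclines N + 1.78M = 123 and 1.05N + M = 85.4.
Substituting M = 85.4 - 1.05N into the first: N(1 - 1.78·1.05) = 123 - 1.78·85.4.
So N* = -29/-0.869 = 33.4, and then M* = 85.4 - 1.05·33.4 = 50.3.

N* ≈ 33.4, M* ≈ 50.3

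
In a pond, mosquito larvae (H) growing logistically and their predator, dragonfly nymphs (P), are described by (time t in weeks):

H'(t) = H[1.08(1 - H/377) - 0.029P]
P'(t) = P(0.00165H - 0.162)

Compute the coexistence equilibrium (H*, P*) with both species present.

H* ≈ 98.2, P* ≈ 27.5

From dP/dt = 0 with P > 0: 0.00165H* = 0.162, so H* = 98.2.
Substitute into dH/dt = 0: 1.08(1 - 98.2/377) = 0.029P*.
The bracket is 0.74, giving P* = 0.799/0.029 = 27.5.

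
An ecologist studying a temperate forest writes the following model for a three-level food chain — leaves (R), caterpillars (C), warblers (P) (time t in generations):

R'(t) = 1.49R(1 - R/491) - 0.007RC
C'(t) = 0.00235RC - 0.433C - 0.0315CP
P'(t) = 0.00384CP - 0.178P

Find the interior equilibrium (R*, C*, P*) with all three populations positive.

From dP/dt = 0: 0.00384C* = 0.178, so C* = 46.4.
From dR/dt = 0: 1.49(1 - R*/491) = 0.007·46.4, giving R* = 491·(1 - 0.218) = 384.
From dC/dt = 0: 0.00235·384 - 0.433 = 0.0315P*, so P* = 0.47/0.0315 = 14.9.

R* ≈ 384, C* ≈ 46.4, P* ≈ 14.9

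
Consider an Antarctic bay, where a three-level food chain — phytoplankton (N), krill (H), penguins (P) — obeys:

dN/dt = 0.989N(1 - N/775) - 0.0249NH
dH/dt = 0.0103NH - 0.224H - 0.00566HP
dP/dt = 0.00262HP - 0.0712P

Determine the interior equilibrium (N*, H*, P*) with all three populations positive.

N* ≈ 245, H* ≈ 27.2, P* ≈ 406

From dP/dt = 0: 0.00262H* = 0.0712, so H* = 27.2.
From dN/dt = 0: 0.989(1 - N*/775) = 0.0249·27.2, giving N* = 775·(1 - 0.684) = 245.
From dH/dt = 0: 0.0103·245 - 0.224 = 0.00566P*, so P* = 2.3/0.00566 = 406.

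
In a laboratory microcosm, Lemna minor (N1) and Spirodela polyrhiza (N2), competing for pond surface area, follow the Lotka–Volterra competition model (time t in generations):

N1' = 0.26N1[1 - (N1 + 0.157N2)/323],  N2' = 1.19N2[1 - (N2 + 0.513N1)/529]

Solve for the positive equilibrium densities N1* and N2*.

Setting both brackets to zero gives the nullclines N1 + 0.157N2 = 323 and 0.513N1 + N2 = 529.
Substituting N2 = 529 - 0.513N1 into the first: N1(1 - 0.157·0.513) = 323 - 0.157·529.
So N1* = 240/0.919 = 261, and then N2* = 529 - 0.513·261 = 395.

N1* ≈ 261, N2* ≈ 395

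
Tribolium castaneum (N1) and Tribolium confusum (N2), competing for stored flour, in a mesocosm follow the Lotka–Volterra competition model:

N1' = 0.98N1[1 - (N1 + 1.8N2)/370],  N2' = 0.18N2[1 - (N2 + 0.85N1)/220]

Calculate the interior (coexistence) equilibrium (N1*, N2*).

Setting both brackets to zero gives the nullclines N1 + 1.8N2 = 370 and 0.85N1 + N2 = 220.
Substituting N2 = 220 - 0.85N1 into the first: N1(1 - 1.8·0.85) = 370 - 1.8·220.
So N1* = -26/-0.53 = 49.1, and then N2* = 220 - 0.85·49.1 = 178.

N1* ≈ 49.1, N2* ≈ 178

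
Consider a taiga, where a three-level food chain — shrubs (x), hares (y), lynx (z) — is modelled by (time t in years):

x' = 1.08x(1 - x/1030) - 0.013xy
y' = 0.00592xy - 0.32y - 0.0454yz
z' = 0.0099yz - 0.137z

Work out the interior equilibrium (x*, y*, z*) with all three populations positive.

From dz/dt = 0: 0.0099y* = 0.137, so y* = 13.8.
From dx/dt = 0: 1.08(1 - x*/1030) = 0.013·13.8, giving x* = 1030·(1 - 0.167) = 858.
From dy/dt = 0: 0.00592·858 - 0.32 = 0.0454z*, so z* = 4.76/0.0454 = 105.

x* ≈ 858, y* ≈ 13.8, z* ≈ 105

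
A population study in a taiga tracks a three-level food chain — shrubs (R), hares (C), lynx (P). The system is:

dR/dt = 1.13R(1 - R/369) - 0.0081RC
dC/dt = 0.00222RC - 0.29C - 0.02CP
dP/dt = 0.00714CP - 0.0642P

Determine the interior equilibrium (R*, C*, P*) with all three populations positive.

R* ≈ 345, C* ≈ 8.99, P* ≈ 23.8

From dP/dt = 0: 0.00714C* = 0.0642, so C* = 8.99.
From dR/dt = 0: 1.13(1 - R*/369) = 0.0081·8.99, giving R* = 369·(1 - 0.0645) = 345.
From dC/dt = 0: 0.00222·345 - 0.29 = 0.02P*, so P* = 0.476/0.02 = 23.8.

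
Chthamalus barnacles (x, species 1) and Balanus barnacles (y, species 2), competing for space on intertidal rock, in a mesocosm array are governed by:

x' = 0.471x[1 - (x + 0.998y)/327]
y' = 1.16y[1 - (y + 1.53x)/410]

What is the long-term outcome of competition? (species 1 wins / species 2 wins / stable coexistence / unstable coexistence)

unstable coexistence (outcome depends on initial conditions)

Compare the nullcline intercepts: K1/α12 = 327/0.998 = 328 < K2 = 410; K2/α21 = 410/1.53 = 268 < K1 = 327.
Since both are reversed, neither can invade when rare; the interior point is a saddle.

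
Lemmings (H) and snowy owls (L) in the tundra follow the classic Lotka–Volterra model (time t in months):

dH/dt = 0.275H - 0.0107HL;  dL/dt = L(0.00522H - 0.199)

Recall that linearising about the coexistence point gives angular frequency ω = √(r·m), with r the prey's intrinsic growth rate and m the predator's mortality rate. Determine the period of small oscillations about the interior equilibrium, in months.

T ≈ 26.9 months

Here r = 0.275 and m = 0.199, so r·m = 0.0547.
ω = √0.0547 = 0.234 per month, hence T = 2π/ω ≈ 26.9 months.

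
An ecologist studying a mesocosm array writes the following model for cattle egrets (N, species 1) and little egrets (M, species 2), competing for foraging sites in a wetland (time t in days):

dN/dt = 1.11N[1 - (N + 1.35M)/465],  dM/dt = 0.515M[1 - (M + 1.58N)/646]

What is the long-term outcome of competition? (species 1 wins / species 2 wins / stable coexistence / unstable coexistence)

Compare the nullcline intercepts: K1/α12 = 465/1.35 = 344 < K2 = 646; K2/α21 = 646/1.58 = 409 < K1 = 465.
Since both are reversed, neither can invade when rare; the interior point is a saddle.

unstable coexistence (outcome depends on initial conditions)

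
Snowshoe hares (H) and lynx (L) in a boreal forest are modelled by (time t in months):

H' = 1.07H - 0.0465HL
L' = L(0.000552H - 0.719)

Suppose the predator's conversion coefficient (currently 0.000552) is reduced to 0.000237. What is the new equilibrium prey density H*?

At the interior fixed point, setting dL/dt = 0 with L > 0 fixes H* = (predator death rate)/(HL coefficient) — independent of the other coefficients.
With the change, H* = 0.719/0.000237 = 3030; it rises from 1300.

H* ≈ 3030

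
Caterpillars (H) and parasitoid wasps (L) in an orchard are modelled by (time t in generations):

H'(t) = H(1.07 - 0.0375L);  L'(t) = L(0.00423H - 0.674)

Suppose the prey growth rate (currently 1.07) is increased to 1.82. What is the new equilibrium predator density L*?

At the interior fixed point, setting dH/dt = 0 with H > 0 fixes L* = (prey growth rate)/(HL coefficient) — independent of the other coefficients.
With the change, L* = 1.82/0.0375 = 48.5; it rises from 28.5.

L* ≈ 48.5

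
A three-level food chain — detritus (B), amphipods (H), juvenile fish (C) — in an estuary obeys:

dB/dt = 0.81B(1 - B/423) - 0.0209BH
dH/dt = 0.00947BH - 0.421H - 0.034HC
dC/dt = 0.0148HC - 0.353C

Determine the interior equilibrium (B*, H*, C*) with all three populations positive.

B* ≈ 163, H* ≈ 23.9, C* ≈ 32.9

From dC/dt = 0: 0.0148H* = 0.353, so H* = 23.9.
From dB/dt = 0: 0.81(1 - B*/423) = 0.0209·23.9, giving B* = 423·(1 - 0.615) = 163.
From dH/dt = 0: 0.00947·163 - 0.421 = 0.034C*, so C* = 1.12/0.034 = 32.9.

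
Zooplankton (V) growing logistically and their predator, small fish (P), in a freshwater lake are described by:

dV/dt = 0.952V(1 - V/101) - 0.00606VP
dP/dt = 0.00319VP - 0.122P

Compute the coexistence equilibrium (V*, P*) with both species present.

From dP/dt = 0 with P > 0: 0.00319V* = 0.122, so V* = 38.2.
Substitute into dV/dt = 0: 0.952(1 - 38.2/101) = 0.00606P*.
The bracket is 0.621, giving P* = 0.592/0.00606 = 97.6.

V* ≈ 38.2, P* ≈ 97.6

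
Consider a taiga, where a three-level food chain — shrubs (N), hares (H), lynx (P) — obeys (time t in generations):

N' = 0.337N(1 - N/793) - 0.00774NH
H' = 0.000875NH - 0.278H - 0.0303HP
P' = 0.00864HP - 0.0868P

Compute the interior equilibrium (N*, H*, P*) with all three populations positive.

From dP/dt = 0: 0.00864H* = 0.0868, so H* = 10.
From dN/dt = 0: 0.337(1 - N*/793) = 0.00774·10, giving N* = 793·(1 - 0.231) = 610.
From dH/dt = 0: 0.000875·610 - 0.278 = 0.0303P*, so P* = 0.256/0.0303 = 8.44.

N* ≈ 610, H* ≈ 10, P* ≈ 8.44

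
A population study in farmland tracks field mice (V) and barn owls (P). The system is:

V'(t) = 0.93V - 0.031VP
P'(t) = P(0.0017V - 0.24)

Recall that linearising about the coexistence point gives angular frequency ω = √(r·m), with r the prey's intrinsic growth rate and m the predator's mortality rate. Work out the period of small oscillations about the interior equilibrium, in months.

Here r = 0.93 and m = 0.24, so r·m = 0.223.
ω = √0.223 = 0.472 per month, hence T = 2π/ω ≈ 13.3 months.

T ≈ 13.3 months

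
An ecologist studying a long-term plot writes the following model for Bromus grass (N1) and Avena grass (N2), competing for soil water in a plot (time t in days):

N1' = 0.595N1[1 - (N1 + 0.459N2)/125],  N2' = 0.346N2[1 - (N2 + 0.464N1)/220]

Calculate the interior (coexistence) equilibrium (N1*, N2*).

Setting both brackets to zero gives the nullclines N1 + 0.459N2 = 125 and 0.464N1 + N2 = 220.
Substituting N2 = 220 - 0.464N1 into the first: N1(1 - 0.459·0.464) = 125 - 0.459·220.
So N1* = 24/0.787 = 30.5, and then N2* = 220 - 0.464·30.5 = 206.

N1* ≈ 30.5, N2* ≈ 206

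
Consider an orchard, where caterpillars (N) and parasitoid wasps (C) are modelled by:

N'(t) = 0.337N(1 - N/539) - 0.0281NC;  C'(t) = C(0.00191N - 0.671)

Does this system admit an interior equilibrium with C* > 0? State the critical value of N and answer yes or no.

The predator equation gives dC/dt > 0 only when N > 0.671/0.00191 = 351.
Without the predator, N → K = 539. Since 539 > 351, the predator can invade and persist.

Threshold N = 351; K > 351, so yes, the predator persists.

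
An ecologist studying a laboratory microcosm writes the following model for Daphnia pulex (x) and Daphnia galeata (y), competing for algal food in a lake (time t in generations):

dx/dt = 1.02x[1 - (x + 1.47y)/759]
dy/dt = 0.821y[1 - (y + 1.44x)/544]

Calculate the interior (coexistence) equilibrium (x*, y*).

x* ≈ 36.4, y* ≈ 492

Setting both brackets to zero gives the nullclines x + 1.47y = 759 and 1.44x + y = 544.
Substituting y = 544 - 1.44x into the first: x(1 - 1.47·1.44) = 759 - 1.47·544.
So x* = -40.7/-1.12 = 36.4, and then y* = 544 - 1.44·36.4 = 492.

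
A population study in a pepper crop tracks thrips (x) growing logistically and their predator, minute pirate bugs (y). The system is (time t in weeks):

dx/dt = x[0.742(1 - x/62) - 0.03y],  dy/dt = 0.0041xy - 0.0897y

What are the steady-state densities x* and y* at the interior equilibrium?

x* ≈ 21.9, y* ≈ 16

From dy/dt = 0 with y > 0: 0.0041x* = 0.0897, so x* = 21.9.
Substitute into dx/dt = 0: 0.742(1 - 21.9/62) = 0.03y*.
The bracket is 0.647, giving y* = 0.48/0.03 = 16.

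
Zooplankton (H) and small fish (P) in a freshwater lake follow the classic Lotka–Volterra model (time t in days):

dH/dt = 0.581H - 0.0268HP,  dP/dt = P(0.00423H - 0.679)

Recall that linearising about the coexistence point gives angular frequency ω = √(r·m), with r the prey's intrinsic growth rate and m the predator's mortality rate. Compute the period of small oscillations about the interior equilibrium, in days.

T ≈ 10 days

Here r = 0.581 and m = 0.679, so r·m = 0.394.
ω = √0.394 = 0.628 per day, hence T = 2π/ω ≈ 10 days.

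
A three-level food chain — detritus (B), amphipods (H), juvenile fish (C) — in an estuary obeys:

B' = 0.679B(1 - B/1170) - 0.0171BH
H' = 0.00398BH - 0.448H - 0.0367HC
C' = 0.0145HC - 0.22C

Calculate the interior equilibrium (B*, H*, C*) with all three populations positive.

B* ≈ 723, H* ≈ 15.2, C* ≈ 66.2

From dC/dt = 0: 0.0145H* = 0.22, so H* = 15.2.
From dB/dt = 0: 0.679(1 - B*/1170) = 0.0171·15.2, giving B* = 1170·(1 - 0.382) = 723.
From dH/dt = 0: 0.00398·723 - 0.448 = 0.0367C*, so C* = 2.43/0.0367 = 66.2.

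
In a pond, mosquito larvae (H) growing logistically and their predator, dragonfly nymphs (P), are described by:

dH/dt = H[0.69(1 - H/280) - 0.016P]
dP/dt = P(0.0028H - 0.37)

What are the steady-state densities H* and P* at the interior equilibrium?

H* ≈ 132, P* ≈ 22.8

From dP/dt = 0 with P > 0: 0.0028H* = 0.37, so H* = 132.
Substitute into dH/dt = 0: 0.69(1 - 132/280) = 0.016P*.
The bracket is 0.528, giving P* = 0.364/0.016 = 22.8.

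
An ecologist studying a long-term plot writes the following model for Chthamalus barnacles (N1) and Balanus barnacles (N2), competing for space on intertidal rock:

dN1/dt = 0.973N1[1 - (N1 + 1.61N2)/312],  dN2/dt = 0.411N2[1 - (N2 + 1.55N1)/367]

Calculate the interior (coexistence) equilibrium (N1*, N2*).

Setting both brackets to zero gives the nullclines N1 + 1.61N2 = 312 and 1.55N1 + N2 = 367.
Substituting N2 = 367 - 1.55N1 into the first: N1(1 - 1.61·1.55) = 312 - 1.61·367.
So N1* = -279/-1.5 = 186, and then N2* = 367 - 1.55·186 = 78.

N1* ≈ 186, N2* ≈ 78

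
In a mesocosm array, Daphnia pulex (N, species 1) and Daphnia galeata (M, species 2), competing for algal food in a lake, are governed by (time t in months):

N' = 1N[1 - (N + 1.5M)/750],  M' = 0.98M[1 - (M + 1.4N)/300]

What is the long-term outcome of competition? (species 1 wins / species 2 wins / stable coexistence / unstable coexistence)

species 1 excludes species 2

Compare the nullcline intercepts: K1/α12 = 750/1.5 = 500 > K2 = 300; K2/α21 = 300/1.4 = 214 < K1 = 750.
Since the inequalities point opposite ways, species 1 can invade but species 2 cannot.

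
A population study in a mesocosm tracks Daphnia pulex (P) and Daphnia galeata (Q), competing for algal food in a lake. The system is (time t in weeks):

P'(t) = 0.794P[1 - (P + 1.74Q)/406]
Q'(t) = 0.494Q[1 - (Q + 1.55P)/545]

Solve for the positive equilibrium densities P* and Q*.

Setting both brackets to zero gives the nullclines P + 1.74Q = 406 and 1.55P + Q = 545.
Substituting Q = 545 - 1.55P into the first: P(1 - 1.74·1.55) = 406 - 1.74·545.
So P* = -542/-1.7 = 320, and then Q* = 545 - 1.55·320 = 49.7.

P* ≈ 320, Q* ≈ 49.7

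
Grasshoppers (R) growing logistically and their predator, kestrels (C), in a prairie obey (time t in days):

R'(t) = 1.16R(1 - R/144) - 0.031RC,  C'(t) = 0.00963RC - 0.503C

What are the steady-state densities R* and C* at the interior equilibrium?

From dC/dt = 0 with C > 0: 0.00963R* = 0.503, so R* = 52.2.
Substitute into dR/dt = 0: 1.16(1 - 52.2/144) = 0.031C*.
The bracket is 0.637, giving C* = 0.739/0.031 = 23.8.

R* ≈ 52.2, C* ≈ 23.8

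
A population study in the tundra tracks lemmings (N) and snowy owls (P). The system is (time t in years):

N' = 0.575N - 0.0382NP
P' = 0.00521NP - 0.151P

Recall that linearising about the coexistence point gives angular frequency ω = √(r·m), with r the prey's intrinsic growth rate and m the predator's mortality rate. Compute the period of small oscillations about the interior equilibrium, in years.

T ≈ 21.3 years

Here r = 0.575 and m = 0.151, so r·m = 0.0868.
ω = √0.0868 = 0.295 per year, hence T = 2π/ω ≈ 21.3 years.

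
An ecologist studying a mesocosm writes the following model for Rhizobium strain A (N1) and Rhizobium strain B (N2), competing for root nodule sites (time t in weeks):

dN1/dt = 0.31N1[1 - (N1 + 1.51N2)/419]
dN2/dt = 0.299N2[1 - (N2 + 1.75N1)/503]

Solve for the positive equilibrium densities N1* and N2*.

N1* ≈ 207, N2* ≈ 140

Setting both brackets to zero gives the nullclines N1 + 1.51N2 = 419 and 1.75N1 + N2 = 503.
Substituting N2 = 503 - 1.75N1 into the first: N1(1 - 1.51·1.75) = 419 - 1.51·503.
So N1* = -341/-1.64 = 207, and then N2* = 503 - 1.75·207 = 140.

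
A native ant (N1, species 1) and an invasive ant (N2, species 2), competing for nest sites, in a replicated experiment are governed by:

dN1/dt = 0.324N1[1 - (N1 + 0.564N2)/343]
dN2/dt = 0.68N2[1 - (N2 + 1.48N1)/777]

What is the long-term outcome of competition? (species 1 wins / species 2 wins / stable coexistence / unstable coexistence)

Compare the nullcline intercepts: K1/α12 = 343/0.564 = 608 < K2 = 777; K2/α21 = 777/1.48 = 525 > K1 = 343.
Since the inequalities point opposite ways, species 2 can invade but species 1 cannot.

species 2 excludes species 1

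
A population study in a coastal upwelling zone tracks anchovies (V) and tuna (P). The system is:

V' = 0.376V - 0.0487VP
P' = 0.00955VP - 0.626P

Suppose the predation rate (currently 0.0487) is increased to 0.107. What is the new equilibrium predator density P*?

At the interior fixed point, setting dV/dt = 0 with V > 0 fixes P* = (prey growth rate)/(VP coefficient) — independent of the other coefficients.
With the change, P* = 0.376/0.107 = 3.51; it falls from 7.72.

P* ≈ 3.51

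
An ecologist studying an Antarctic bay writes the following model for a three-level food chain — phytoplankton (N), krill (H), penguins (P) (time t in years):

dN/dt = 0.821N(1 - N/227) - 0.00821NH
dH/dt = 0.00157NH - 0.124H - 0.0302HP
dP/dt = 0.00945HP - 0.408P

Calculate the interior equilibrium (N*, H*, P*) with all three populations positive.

N* ≈ 129, H* ≈ 43.2, P* ≈ 2.6

From dP/dt = 0: 0.00945H* = 0.408, so H* = 43.2.
From dN/dt = 0: 0.821(1 - N*/227) = 0.00821·43.2, giving N* = 227·(1 - 0.432) = 129.
From dH/dt = 0: 0.00157·129 - 0.124 = 0.0302P*, so P* = 0.0785/0.0302 = 2.6.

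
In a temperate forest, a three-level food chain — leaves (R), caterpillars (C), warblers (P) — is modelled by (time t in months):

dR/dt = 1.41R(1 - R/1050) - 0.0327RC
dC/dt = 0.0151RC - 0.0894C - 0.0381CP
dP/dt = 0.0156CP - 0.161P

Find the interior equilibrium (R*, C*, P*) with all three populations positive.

From dP/dt = 0: 0.0156C* = 0.161, so C* = 10.3.
From dR/dt = 0: 1.41(1 - R*/1050) = 0.0327·10.3, giving R* = 1050·(1 - 0.239) = 799.
From dC/dt = 0: 0.0151·799 - 0.0894 = 0.0381P*, so P* = 12/0.0381 = 314.

R* ≈ 799, C* ≈ 10.3, P* ≈ 314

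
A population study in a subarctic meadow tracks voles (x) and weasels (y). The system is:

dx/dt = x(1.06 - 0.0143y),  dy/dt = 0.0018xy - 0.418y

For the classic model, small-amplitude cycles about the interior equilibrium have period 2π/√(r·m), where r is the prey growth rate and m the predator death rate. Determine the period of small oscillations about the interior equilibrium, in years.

T ≈ 9.44 years

Here r = 1.06 and m = 0.418, so r·m = 0.443.
ω = √0.443 = 0.666 per year, hence T = 2π/ω ≈ 9.44 years.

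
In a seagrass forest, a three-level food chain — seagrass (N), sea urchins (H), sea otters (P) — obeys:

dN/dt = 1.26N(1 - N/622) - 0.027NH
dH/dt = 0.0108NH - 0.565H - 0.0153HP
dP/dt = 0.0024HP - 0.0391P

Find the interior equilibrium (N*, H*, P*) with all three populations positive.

From dP/dt = 0: 0.0024H* = 0.0391, so H* = 16.3.
From dN/dt = 0: 1.26(1 - N*/622) = 0.027·16.3, giving N* = 622·(1 - 0.349) = 405.
From dH/dt = 0: 0.0108·405 - 0.565 = 0.0153P*, so P* = 3.81/0.0153 = 249.

N* ≈ 405, H* ≈ 16.3, P* ≈ 249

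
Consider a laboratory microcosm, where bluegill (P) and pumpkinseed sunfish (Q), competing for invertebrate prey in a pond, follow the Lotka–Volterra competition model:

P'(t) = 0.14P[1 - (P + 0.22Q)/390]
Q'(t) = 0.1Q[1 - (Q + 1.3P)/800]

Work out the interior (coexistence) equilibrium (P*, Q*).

Setting both brackets to zero gives the nullclines P + 0.22Q = 390 and 1.3P + Q = 800.
Substituting Q = 800 - 1.3P into the first: P(1 - 0.22·1.3) = 390 - 0.22·800.
So P* = 214/0.714 = 300, and then Q* = 800 - 1.3·300 = 410.

P* ≈ 300, Q* ≈ 410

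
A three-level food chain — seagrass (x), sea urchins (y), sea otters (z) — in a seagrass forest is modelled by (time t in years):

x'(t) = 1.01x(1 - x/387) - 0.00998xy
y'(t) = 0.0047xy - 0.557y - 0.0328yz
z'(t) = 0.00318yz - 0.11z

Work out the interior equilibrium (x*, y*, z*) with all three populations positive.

x* ≈ 255, y* ≈ 34.6, z* ≈ 19.5

From dz/dt = 0: 0.00318y* = 0.11, so y* = 34.6.
From dx/dt = 0: 1.01(1 - x*/387) = 0.00998·34.6, giving x* = 387·(1 - 0.342) = 255.
From dy/dt = 0: 0.0047·255 - 0.557 = 0.0328z*, so z* = 0.64/0.0328 = 19.5.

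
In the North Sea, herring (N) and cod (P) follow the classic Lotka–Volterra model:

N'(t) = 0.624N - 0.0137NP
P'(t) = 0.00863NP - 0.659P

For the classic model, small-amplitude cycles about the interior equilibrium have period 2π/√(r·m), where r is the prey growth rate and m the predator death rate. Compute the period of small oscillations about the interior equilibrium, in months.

T ≈ 9.8 months

Here r = 0.624 and m = 0.659, so r·m = 0.411.
ω = √0.411 = 0.641 per month, hence T = 2π/ω ≈ 9.8 months.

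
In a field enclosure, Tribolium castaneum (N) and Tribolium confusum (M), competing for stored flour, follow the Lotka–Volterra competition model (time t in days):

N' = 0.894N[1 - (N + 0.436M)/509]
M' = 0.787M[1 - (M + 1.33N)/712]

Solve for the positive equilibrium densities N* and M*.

N* ≈ 473, M* ≈ 83.4

Setting both brackets to zero gives the nullclines N + 0.436M = 509 and 1.33N + M = 712.
Substituting M = 712 - 1.33N into the first: N(1 - 0.436·1.33) = 509 - 0.436·712.
So N* = 199/0.42 = 473, and then M* = 712 - 1.33·473 = 83.4.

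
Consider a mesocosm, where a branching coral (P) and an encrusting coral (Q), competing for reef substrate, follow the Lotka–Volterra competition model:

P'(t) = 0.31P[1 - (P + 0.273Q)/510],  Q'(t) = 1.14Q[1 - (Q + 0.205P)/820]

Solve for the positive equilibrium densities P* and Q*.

P* ≈ 303, Q* ≈ 758

Setting both brackets to zero gives the nullclines P + 0.273Q = 510 and 0.205P + Q = 820.
Substituting Q = 820 - 0.205P into the first: P(1 - 0.273·0.205) = 510 - 0.273·820.
So P* = 286/0.944 = 303, and then Q* = 820 - 0.205·303 = 758.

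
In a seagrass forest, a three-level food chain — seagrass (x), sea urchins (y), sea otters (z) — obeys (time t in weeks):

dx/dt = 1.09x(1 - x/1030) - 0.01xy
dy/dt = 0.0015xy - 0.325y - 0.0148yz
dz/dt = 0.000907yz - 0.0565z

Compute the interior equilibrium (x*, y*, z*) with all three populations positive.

x* ≈ 441, y* ≈ 62.3, z* ≈ 22.8

From dz/dt = 0: 0.000907y* = 0.0565, so y* = 62.3.
From dx/dt = 0: 1.09(1 - x*/1030) = 0.01·62.3, giving x* = 1030·(1 - 0.571) = 441.
From dy/dt = 0: 0.0015·441 - 0.325 = 0.0148z*, so z* = 0.337/0.0148 = 22.8.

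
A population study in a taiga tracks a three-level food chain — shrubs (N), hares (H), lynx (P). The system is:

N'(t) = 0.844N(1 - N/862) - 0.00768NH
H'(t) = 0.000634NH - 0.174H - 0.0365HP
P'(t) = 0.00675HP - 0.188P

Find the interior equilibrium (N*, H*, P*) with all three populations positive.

From dP/dt = 0: 0.00675H* = 0.188, so H* = 27.9.
From dN/dt = 0: 0.844(1 - N*/862) = 0.00768·27.9, giving N* = 862·(1 - 0.253) = 644.
From dH/dt = 0: 0.000634·644 - 0.174 = 0.0365P*, so P* = 0.234/0.0365 = 6.41.

N* ≈ 644, H* ≈ 27.9, P* ≈ 6.41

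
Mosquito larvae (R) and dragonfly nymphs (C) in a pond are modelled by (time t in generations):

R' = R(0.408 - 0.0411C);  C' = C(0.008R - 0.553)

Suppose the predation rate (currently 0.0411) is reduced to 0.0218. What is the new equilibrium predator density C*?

At the interior fixed point, setting dR/dt = 0 with R > 0 fixes C* = (prey growth rate)/(RC coefficient) — independent of the other coefficients.
With the change, C* = 0.408/0.0218 = 18.7; it rises from 9.93.

C* ≈ 18.7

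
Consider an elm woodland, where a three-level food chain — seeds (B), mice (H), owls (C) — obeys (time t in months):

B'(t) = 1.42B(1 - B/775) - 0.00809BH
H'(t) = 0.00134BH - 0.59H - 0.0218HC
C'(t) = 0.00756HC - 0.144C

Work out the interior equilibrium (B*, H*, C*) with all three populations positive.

From dC/dt = 0: 0.00756H* = 0.144, so H* = 19.
From dB/dt = 0: 1.42(1 - B*/775) = 0.00809·19, giving B* = 775·(1 - 0.109) = 691.
From dH/dt = 0: 0.00134·691 - 0.59 = 0.0218C*, so C* = 0.336/0.0218 = 15.4.

B* ≈ 691, H* ≈ 19, C* ≈ 15.4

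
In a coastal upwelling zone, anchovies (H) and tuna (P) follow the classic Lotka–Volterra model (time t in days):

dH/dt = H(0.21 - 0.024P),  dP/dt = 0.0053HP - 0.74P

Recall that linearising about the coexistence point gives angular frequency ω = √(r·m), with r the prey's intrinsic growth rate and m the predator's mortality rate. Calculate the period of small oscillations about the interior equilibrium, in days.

Here r = 0.21 and m = 0.74, so r·m = 0.155.
ω = √0.155 = 0.394 per day, hence T = 2π/ω ≈ 15.9 days.

T ≈ 15.9 days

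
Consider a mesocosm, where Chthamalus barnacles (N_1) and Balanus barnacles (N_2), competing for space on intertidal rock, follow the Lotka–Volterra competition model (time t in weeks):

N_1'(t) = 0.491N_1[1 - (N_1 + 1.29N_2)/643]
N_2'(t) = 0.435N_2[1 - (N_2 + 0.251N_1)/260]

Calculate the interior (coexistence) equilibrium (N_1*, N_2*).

Setting both brackets to zero gives the nullclines N_1 + 1.29N_2 = 643 and 0.251N_1 + N_2 = 260.
Substituting N_2 = 260 - 0.251N_1 into the first: N_1(1 - 1.29·0.251) = 643 - 1.29·260.
So N_1* = 308/0.676 = 455, and then N_2* = 260 - 0.251·455 = 146.

N_1* ≈ 455, N_2* ≈ 146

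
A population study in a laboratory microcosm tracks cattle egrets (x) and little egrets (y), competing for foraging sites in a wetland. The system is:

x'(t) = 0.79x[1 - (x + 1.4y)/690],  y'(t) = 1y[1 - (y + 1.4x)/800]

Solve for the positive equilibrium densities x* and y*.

Setting both brackets to zero gives the nullclines x + 1.4y = 690 and 1.4x + y = 800.
Substituting y = 800 - 1.4x into the first: x(1 - 1.4·1.4) = 690 - 1.4·800.
So x* = -430/-0.96 = 448, and then y* = 800 - 1.4·448 = 173.

x* ≈ 448, y* ≈ 173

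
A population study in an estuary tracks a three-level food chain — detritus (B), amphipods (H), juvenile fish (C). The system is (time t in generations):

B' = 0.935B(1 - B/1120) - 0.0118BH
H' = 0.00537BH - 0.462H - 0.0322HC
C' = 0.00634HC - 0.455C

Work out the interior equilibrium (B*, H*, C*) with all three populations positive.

From dC/dt = 0: 0.00634H* = 0.455, so H* = 71.8.
From dB/dt = 0: 0.935(1 - B*/1120) = 0.0118·71.8, giving B* = 1120·(1 - 0.906) = 106.
From dH/dt = 0: 0.00537·106 - 0.462 = 0.0322C*, so C* = 0.105/0.0322 = 3.26.

B* ≈ 106, H* ≈ 71.8, C* ≈ 3.26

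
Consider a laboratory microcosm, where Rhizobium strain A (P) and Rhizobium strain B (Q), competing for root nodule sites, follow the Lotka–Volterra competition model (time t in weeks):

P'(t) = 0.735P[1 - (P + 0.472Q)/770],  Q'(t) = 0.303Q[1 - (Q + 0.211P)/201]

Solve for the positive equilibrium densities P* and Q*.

Setting both brackets to zero gives the nullclines P + 0.472Q = 770 and 0.211P + Q = 201.
Substituting Q = 201 - 0.211P into the first: P(1 - 0.472·0.211) = 770 - 0.472·201.
So P* = 675/0.9 = 750, and then Q* = 201 - 0.211·750 = 42.8.

P* ≈ 750, Q* ≈ 42.8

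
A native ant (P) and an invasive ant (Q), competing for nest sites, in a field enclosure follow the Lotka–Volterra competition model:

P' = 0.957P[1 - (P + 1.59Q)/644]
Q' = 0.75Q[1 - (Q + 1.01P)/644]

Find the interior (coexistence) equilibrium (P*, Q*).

Setting both brackets to zero gives the nullclines P + 1.59Q = 644 and 1.01P + Q = 644.
Substituting Q = 644 - 1.01P into the first: P(1 - 1.59·1.01) = 644 - 1.59·644.
So P* = -380/-0.606 = 627, and then Q* = 644 - 1.01·627 = 10.6.

P* ≈ 627, Q* ≈ 10.6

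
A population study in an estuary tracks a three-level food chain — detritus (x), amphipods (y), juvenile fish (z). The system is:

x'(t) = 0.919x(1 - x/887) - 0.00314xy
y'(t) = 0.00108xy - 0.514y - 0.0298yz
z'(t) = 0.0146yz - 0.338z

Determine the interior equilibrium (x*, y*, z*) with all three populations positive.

From dz/dt = 0: 0.0146y* = 0.338, so y* = 23.2.
From dx/dt = 0: 0.919(1 - x*/887) = 0.00314·23.2, giving x* = 887·(1 - 0.0791) = 817.
From dy/dt = 0: 0.00108·817 - 0.514 = 0.0298z*, so z* = 0.368/0.0298 = 12.4.

x* ≈ 817, y* ≈ 23.2, z* ≈ 12.4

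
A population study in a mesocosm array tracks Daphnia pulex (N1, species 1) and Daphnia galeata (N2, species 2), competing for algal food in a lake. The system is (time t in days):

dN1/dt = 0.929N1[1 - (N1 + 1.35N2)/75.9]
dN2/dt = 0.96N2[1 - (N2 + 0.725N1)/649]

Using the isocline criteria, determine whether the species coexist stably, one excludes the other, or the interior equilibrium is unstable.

Compare the nullcline intercepts: K1/α12 = 75.9/1.35 = 56.2 < K2 = 649; K2/α21 = 649/0.725 = 895 > K1 = 75.9.
Since the inequalities point opposite ways, species 2 can invade but species 1 cannot.

species 2 excludes species 1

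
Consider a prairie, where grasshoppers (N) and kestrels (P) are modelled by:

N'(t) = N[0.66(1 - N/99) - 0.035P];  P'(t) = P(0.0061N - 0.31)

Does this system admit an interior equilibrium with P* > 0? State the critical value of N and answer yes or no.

Threshold N = 50.8; K > 50.8, so yes, the predator persists.

The predator equation gives dP/dt > 0 only when N > 0.31/0.0061 = 50.8.
Without the predator, N → K = 99. Since 99 > 50.8, the predator can invade and persist.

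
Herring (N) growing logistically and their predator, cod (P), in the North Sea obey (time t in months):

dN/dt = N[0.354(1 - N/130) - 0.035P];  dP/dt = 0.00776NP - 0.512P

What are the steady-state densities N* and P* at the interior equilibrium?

N* ≈ 66, P* ≈ 4.98

From dP/dt = 0 with P > 0: 0.00776N* = 0.512, so N* = 66.
Substitute into dN/dt = 0: 0.354(1 - 66/130) = 0.035P*.
The bracket is 0.492, giving P* = 0.174/0.035 = 4.98.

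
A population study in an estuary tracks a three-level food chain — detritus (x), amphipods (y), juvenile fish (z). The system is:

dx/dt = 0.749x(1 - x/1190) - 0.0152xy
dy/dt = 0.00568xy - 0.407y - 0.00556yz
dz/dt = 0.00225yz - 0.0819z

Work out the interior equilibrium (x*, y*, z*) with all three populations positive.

x* ≈ 311, y* ≈ 36.4, z* ≈ 244

From dz/dt = 0: 0.00225y* = 0.0819, so y* = 36.4.
From dx/dt = 0: 0.749(1 - x*/1190) = 0.0152·36.4, giving x* = 1190·(1 - 0.739) = 311.
From dy/dt = 0: 0.00568·311 - 0.407 = 0.00556z*, so z* = 1.36/0.00556 = 244.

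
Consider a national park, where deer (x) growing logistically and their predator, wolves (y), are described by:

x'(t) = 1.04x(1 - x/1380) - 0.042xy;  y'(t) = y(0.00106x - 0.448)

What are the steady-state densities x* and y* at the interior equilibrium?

From dy/dt = 0 with y > 0: 0.00106x* = 0.448, so x* = 423.
Substitute into dx/dt = 0: 1.04(1 - 423/1380) = 0.042y*.
The bracket is 0.694, giving y* = 0.721/0.042 = 17.2.

x* ≈ 423, y* ≈ 17.2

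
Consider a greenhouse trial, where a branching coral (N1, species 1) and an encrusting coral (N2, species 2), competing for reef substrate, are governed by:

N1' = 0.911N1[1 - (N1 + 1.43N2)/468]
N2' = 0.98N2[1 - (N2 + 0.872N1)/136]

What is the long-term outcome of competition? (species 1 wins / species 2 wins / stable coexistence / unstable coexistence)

species 1 excludes species 2

Compare the nullcline intercepts: K1/α12 = 468/1.43 = 327 > K2 = 136; K2/α21 = 136/0.872 = 156 < K1 = 468.
Since the inequalities point opposite ways, species 1 can invade but species 2 cannot.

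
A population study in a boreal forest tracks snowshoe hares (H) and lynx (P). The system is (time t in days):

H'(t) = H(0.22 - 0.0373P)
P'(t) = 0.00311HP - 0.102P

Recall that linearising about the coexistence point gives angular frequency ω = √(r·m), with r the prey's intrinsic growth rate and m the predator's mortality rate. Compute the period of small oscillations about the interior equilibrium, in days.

Here r = 0.22 and m = 0.102, so r·m = 0.0224.
ω = √0.0224 = 0.15 per day, hence T = 2π/ω ≈ 41.9 days.

T ≈ 41.9 days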